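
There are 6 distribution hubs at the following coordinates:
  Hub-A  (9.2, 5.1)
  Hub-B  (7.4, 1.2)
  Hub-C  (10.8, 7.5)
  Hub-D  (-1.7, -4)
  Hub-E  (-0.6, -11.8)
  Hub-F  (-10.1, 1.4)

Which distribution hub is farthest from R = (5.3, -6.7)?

Compare squared distances (the ordering matches that of the actual distances):
d²(R, Hub-A) = (5.3−9.2)² + (-6.7−5.1)² = 15.21 + 139.24 = 154.45
d²(R, Hub-B) = (5.3−7.4)² + (-6.7−1.2)² = 4.41 + 62.41 = 66.82
d²(R, Hub-C) = (5.3−10.8)² + (-6.7−7.5)² = 30.25 + 201.64 = 231.89
d²(R, Hub-D) = (5.3−(-1.7))² + (-6.7−(-4))² = 49 + 7.29 = 56.29
d²(R, Hub-E) = (5.3−(-0.6))² + (-6.7−(-11.8))² = 34.81 + 26.01 = 60.82
d²(R, Hub-F) = (5.3−(-10.1))² + (-6.7−1.4)² = 237.16 + 65.61 = 302.77
The largest is to Hub-F.

Hub-F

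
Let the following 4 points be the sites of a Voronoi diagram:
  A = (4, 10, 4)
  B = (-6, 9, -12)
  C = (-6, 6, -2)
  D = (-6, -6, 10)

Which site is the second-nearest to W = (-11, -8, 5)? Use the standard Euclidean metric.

Since √ is increasing, it suffices to compare squared distances:
|WA|² = (-11−4)² + (-8−10)² + (5−4)² = 225 + 324 + 1 = 550
|WB|² = (-11−(-6))² + (-8−9)² + (5−(-12))² = 25 + 289 + 289 = 603
|WC|² = (-11−(-6))² + (-8−6)² + (5−(-2))² = 25 + 196 + 49 = 270
|WD|² = (-11−(-6))² + (-8−(-6))² + (5−10)² = 25 + 4 + 25 = 54
Sorted ascending: D, C, A, … — the second-nearest is C.

C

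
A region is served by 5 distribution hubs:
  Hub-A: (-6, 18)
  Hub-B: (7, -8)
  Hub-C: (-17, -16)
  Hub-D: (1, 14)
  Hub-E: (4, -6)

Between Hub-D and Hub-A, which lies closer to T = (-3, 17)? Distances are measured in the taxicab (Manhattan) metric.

d(T, Hub-D) = |-3−1| + |17−14| = 4 + 3 = 7
d(T, Hub-A) = |-3−(-6)| + |17−18| = 3 + 1 = 4
7 > 4, so Hub-A is closer.

Hub-A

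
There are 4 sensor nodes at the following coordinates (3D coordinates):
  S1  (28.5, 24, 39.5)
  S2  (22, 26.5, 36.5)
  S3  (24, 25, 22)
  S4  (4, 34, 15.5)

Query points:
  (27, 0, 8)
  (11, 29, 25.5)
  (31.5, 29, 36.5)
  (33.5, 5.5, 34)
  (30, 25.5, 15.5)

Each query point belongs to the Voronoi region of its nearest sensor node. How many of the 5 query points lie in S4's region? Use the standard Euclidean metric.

(27, 0, 8) — d² to each: S1:1570.5, S2:1539.5, S3:830, S4:1741.25 → nearest is S3
(11, 29, 25.5) — d² to each: S1:527.25, S2:248.25, S3:197.25, S4:174 → nearest is S4
(31.5, 29, 36.5) — d² to each: S1:43, S2:96.5, S3:282.5, S4:1222.25 → nearest is S1
(33.5, 5.5, 34) — d² to each: S1:397.5, S2:579.5, S3:614.5, S4:2024.75 → nearest is S1
(30, 25.5, 15.5) — d² to each: S1:580.5, S2:506, S3:78.5, S4:748.25 → nearest is S3
1 of the 5 points has S4 as nearest.

1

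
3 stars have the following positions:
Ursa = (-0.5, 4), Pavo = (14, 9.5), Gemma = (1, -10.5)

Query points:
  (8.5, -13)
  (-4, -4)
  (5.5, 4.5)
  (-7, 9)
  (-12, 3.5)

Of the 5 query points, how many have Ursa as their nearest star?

(8.5, -13) — d² to each: Ursa:370, Pavo:536.5, Gemma:62.5 → nearest is Gemma
(-4, -4) — d² to each: Ursa:76.25, Pavo:506.25, Gemma:67.25 → nearest is Gemma
(5.5, 4.5) — d² to each: Ursa:36.25, Pavo:97.25, Gemma:245.25 → nearest is Ursa
(-7, 9) — d² to each: Ursa:67.25, Pavo:441.25, Gemma:444.25 → nearest is Ursa
(-12, 3.5) — d² to each: Ursa:132.5, Pavo:712, Gemma:365 → nearest is Ursa
3 of the 5 points have Ursa as nearest.

3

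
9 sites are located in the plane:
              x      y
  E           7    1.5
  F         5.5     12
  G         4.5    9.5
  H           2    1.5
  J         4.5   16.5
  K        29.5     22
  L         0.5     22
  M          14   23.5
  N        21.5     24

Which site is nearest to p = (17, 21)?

M

Squared Euclidean distances:
|pE|² = (17−7)² + (21−1.5)² = 100 + 380.25 = 480.25
|pF|² = (17−5.5)² + (21−12)² = 132.25 + 81 = 213.25
|pG|² = (17−4.5)² + (21−9.5)² = 156.25 + 132.25 = 288.5
|pH|² = (17−2)² + (21−1.5)² = 225 + 380.25 = 605.25
|pJ|² = (17−4.5)² + (21−16.5)² = 156.25 + 20.25 = 176.5
|pK|² = (17−29.5)² + (21−22)² = 156.25 + 1 = 157.25
|pL|² = (17−0.5)² + (21−22)² = 272.25 + 1 = 273.25
|pM|² = (17−14)² + (21−23.5)² = 9 + 6.25 = 15.25
|pN|² = (17−21.5)² + (21−24)² = 20.25 + 9 = 29.25
The smallest is to M, so p lies in the Voronoi region of M.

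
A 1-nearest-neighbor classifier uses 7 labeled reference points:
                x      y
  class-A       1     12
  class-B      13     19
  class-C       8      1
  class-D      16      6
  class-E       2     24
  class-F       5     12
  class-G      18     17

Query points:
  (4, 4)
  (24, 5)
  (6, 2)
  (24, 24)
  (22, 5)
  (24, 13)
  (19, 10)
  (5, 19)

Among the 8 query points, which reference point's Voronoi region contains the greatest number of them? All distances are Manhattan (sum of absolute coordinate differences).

class-D

(4, 4) — d to each: class-A:11, class-B:24, class-C:7, class-D:14, class-E:22, class-F:9, class-G:27 → nearest is class-C
(24, 5) — d to each: class-A:30, class-B:25, class-C:20, class-D:9, class-E:41, class-F:26, class-G:18 → nearest is class-D
(6, 2) — d to each: class-A:15, class-B:24, class-C:3, class-D:14, class-E:26, class-F:11, class-G:27 → nearest is class-C
(24, 24) — d to each: class-A:35, class-B:16, class-C:39, class-D:26, class-E:22, class-F:31, class-G:13 → nearest is class-G
(22, 5) — d to each: class-A:28, class-B:23, class-C:18, class-D:7, class-E:39, class-F:24, class-G:16 → nearest is class-D
(24, 13) — d to each: class-A:24, class-B:17, class-C:28, class-D:15, class-E:33, class-F:20, class-G:10 → nearest is class-G
(19, 10) — d to each: class-A:20, class-B:15, class-C:20, class-D:7, class-E:31, class-F:16, class-G:8 → nearest is class-D
(5, 19) — d to each: class-A:11, class-B:8, class-C:21, class-D:24, class-E:8, class-F:7, class-G:15 → nearest is class-F
Tally — class-C:2, class-D:3, class-F:1, class-G:2. class-D captures the most (3).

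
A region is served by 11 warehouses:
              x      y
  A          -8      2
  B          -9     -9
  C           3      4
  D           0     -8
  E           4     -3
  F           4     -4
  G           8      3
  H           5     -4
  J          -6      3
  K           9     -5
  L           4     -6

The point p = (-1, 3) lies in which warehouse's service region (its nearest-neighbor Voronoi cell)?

Compare squared distances (the ordering matches that of the actual distances):
|pA|² = (-1−(-8))² + (3−2)² = 49 + 1 = 50
|pB|² = (-1−(-9))² + (3−(-9))² = 64 + 144 = 208
|pC|² = (-1−3)² + (3−4)² = 16 + 1 = 17
|pD|² = (-1−0)² + (3−(-8))² = 1 + 121 = 122
|pE|² = (-1−4)² + (3−(-3))² = 25 + 36 = 61
|pF|² = (-1−4)² + (3−(-4))² = 25 + 49 = 74
|pG|² = (-1−8)² + (3−3)² = 81 + 0 = 81
|pH|² = (-1−5)² + (3−(-4))² = 36 + 49 = 85
|pJ|² = (-1−(-6))² + (3−3)² = 25 + 0 = 25
|pK|² = (-1−9)² + (3−(-5))² = 100 + 64 = 164
|pL|² = (-1−4)² + (3−(-6))² = 25 + 81 = 106
The smallest is to C, so p lies in the Voronoi region of C.

C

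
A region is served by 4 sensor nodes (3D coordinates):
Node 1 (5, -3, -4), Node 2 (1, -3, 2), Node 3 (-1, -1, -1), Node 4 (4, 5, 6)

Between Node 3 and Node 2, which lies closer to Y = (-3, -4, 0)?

Node 3

Compare squared distances:
d²(Y, Node 3) = (-3−(-1))² + (-4−(-1))² + (0−(-1))² = 4 + 9 + 1 = 14
d²(Y, Node 2) = (-3−1)² + (-4−(-3))² + (0−2)² = 16 + 1 + 4 = 21
14 < 21, so Node 3 is closer.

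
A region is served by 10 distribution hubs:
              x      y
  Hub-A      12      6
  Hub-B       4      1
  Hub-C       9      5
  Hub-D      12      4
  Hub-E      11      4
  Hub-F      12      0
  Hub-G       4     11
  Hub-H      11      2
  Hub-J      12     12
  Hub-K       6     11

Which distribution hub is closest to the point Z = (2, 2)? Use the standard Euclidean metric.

Since √ is increasing, it suffices to compare squared distances:
d²(Z, Hub-A) = 100 + 16 = 116
d²(Z, Hub-B) = 4 + 1 = 5
d²(Z, Hub-C) = 49 + 9 = 58
d²(Z, Hub-D) = 100 + 4 = 104
d²(Z, Hub-E) = 81 + 4 = 85
d²(Z, Hub-F) = 100 + 4 = 104
d²(Z, Hub-G) = 4 + 81 = 85
d²(Z, Hub-H) = 81 + 0 = 81
d²(Z, Hub-J) = 100 + 100 = 200
d²(Z, Hub-K) = 16 + 81 = 97
Hub-B is nearest.

Hub-B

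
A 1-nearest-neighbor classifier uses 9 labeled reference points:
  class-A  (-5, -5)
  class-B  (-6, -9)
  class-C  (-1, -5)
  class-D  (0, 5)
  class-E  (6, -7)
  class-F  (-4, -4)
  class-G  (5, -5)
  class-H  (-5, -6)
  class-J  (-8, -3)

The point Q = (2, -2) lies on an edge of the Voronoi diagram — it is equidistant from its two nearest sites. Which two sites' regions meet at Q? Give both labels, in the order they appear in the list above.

Squared distances from Q to each site:
d²(Q, class-A) = (2−(-5))² + (-2−(-5))² = 49 + 9 = 58
d²(Q, class-B) = (2−(-6))² + (-2−(-9))² = 64 + 49 = 113
d²(Q, class-C) = (2−(-1))² + (-2−(-5))² = 9 + 9 = 18
d²(Q, class-D) = (2−0)² + (-2−5)² = 4 + 49 = 53
d²(Q, class-E) = (2−6)² + (-2−(-7))² = 16 + 25 = 41
d²(Q, class-F) = (2−(-4))² + (-2−(-4))² = 36 + 4 = 40
d²(Q, class-G) = (2−5)² + (-2−(-5))² = 9 + 9 = 18
d²(Q, class-H) = (2−(-5))² + (-2−(-6))² = 49 + 16 = 65
d²(Q, class-J) = (2−(-8))² + (-2−(-3))² = 100 + 1 = 101
Q is equidistant from class-C and class-G (both at squared distance 18), and every other site is strictly farther — so Q lies on the class-C–class-G Voronoi edge.

class-C and class-G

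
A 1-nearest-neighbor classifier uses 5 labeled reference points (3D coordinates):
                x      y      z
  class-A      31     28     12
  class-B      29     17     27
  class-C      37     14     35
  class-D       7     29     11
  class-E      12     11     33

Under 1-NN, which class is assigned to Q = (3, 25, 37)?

class-E

Compare squared distances (the ordering matches that of the actual distances):
d²(Q, class-A) = (3−31)² + (25−28)² + (37−12)² = 784 + 9 + 625 = 1418
d²(Q, class-B) = (3−29)² + (25−17)² + (37−27)² = 676 + 64 + 100 = 840
d²(Q, class-C) = (3−37)² + (25−14)² + (37−35)² = 1156 + 121 + 4 = 1281
d²(Q, class-D) = (3−7)² + (25−29)² + (37−11)² = 16 + 16 + 676 = 708
d²(Q, class-E) = (3−12)² + (25−11)² + (37−33)² = 81 + 196 + 16 = 293
class-E is nearest.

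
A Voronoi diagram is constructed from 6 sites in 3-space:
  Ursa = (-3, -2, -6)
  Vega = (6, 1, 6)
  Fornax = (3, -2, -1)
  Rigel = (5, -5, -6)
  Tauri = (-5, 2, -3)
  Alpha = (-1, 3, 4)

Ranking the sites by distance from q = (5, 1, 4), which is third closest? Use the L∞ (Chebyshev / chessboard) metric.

d(q, Ursa) = max(8, 3, 10) = 10
d(q, Vega) = max(1, 0, 2) = 2
d(q, Fornax) = max(2, 3, 5) = 5
d(q, Rigel) = max(0, 6, 10) = 10
d(q, Tauri) = max(10, 1, 7) = 10
d(q, Alpha) = max(6, 2, 0) = 6
Sorted ascending: Vega, Fornax, Alpha, Ursa, … — the third-nearest is Alpha.

Alpha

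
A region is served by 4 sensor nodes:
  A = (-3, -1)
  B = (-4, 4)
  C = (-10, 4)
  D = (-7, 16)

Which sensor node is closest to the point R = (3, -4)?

Since √ is increasing, it suffices to compare squared distances:
|RA|² = (3−(-3))² + (-4−(-1))² = 36 + 9 = 45
|RB|² = (3−(-4))² + (-4−4)² = 49 + 64 = 113
|RC|² = (3−(-10))² + (-4−4)² = 169 + 64 = 233
|RD|² = (3−(-7))² + (-4−16)² = 100 + 400 = 500
The smallest is to A, so R lies in the Voronoi region of A.

A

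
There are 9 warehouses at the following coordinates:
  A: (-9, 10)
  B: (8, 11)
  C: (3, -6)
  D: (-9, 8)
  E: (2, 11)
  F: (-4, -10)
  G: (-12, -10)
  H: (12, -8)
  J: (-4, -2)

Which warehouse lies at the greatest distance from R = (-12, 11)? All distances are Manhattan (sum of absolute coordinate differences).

d(R,A) = 3 + 1 = 4
d(R,B) = 20 + 0 = 20
d(R,C) = 15 + 17 = 32
d(R,D) = 3 + 3 = 6
d(R,E) = 14 + 0 = 14
d(R,F) = 8 + 21 = 29
d(R,G) = 0 + 21 = 21
d(R,H) = 24 + 19 = 43
d(R,J) = 8 + 13 = 21
The largest is to H.

H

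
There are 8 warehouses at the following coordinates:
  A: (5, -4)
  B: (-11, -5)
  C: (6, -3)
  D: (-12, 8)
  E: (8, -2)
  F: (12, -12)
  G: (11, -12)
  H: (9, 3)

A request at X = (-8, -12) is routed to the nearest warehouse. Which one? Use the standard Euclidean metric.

B

Since √ is increasing, it suffices to compare squared distances:
|XA|² = (-8−5)² + (-12−(-4))² = 169 + 64 = 233
|XB|² = (-8−(-11))² + (-12−(-5))² = 9 + 49 = 58
|XC|² = (-8−6)² + (-12−(-3))² = 196 + 81 = 277
|XD|² = (-8−(-12))² + (-12−8)² = 16 + 400 = 416
|XE|² = (-8−8)² + (-12−(-2))² = 256 + 100 = 356
|XF|² = (-8−12)² + (-12−(-12))² = 400 + 0 = 400
|XG|² = (-8−11)² + (-12−(-12))² = 361 + 0 = 361
|XH|² = (-8−9)² + (-12−3)² = 289 + 225 = 514
B is nearest.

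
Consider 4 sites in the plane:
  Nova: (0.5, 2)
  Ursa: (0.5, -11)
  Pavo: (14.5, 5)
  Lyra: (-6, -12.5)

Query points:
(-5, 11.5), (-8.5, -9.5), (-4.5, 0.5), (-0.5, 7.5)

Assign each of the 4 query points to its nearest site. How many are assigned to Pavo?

0

(-5, 11.5) — d² to each: Nova:120.5, Ursa:536.5, Pavo:422.5, Lyra:577 → nearest is Nova
(-8.5, -9.5) — d² to each: Nova:213.25, Ursa:83.25, Pavo:739.25, Lyra:15.25 → nearest is Lyra
(-4.5, 0.5) — d² to each: Nova:27.25, Ursa:157.25, Pavo:381.25, Lyra:171.25 → nearest is Nova
(-0.5, 7.5) — d² to each: Nova:31.25, Ursa:343.25, Pavo:231.25, Lyra:430.25 → nearest is Nova
0 of the 4 points have Pavo as nearest.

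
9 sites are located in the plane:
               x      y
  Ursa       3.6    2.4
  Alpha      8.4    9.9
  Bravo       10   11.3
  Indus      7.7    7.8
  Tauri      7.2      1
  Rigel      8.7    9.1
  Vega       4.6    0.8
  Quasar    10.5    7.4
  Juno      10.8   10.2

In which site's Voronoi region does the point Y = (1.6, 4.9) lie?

Compare squared distances (the ordering matches that of the actual distances):
d²(Y, Ursa) = (1.6−3.6)² + (4.9−2.4)² = 4 + 6.25 = 10.25
d²(Y, Alpha) = (1.6−8.4)² + (4.9−9.9)² = 46.24 + 25 = 71.24
d²(Y, Bravo) = (1.6−10)² + (4.9−11.3)² = 70.56 + 40.96 = 111.52
d²(Y, Indus) = (1.6−7.7)² + (4.9−7.8)² = 37.21 + 8.41 = 45.62
d²(Y, Tauri) = (1.6−7.2)² + (4.9−1)² = 31.36 + 15.21 = 46.57
d²(Y, Rigel) = (1.6−8.7)² + (4.9−9.1)² = 50.41 + 17.64 = 68.05
d²(Y, Vega) = (1.6−4.6)² + (4.9−0.8)² = 9 + 16.81 = 25.81
d²(Y, Quasar) = (1.6−10.5)² + (4.9−7.4)² = 79.21 + 6.25 = 85.46
d²(Y, Juno) = (1.6−10.8)² + (4.9−10.2)² = 84.64 + 28.09 = 112.73
Ursa is nearest.

Ursa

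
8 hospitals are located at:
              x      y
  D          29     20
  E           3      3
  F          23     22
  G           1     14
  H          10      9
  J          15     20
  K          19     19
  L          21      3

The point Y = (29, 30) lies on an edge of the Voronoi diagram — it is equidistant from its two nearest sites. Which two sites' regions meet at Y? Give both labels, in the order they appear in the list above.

D and F

Squared distances from Y to each site:
|YD|² = (29−29)² + (30−20)² = 0 + 100 = 100
|YE|² = (29−3)² + (30−3)² = 676 + 729 = 1405
|YF|² = (29−23)² + (30−22)² = 36 + 64 = 100
|YG|² = (29−1)² + (30−14)² = 784 + 256 = 1040
|YH|² = (29−10)² + (30−9)² = 361 + 441 = 802
|YJ|² = (29−15)² + (30−20)² = 196 + 100 = 296
|YK|² = (29−19)² + (30−19)² = 100 + 121 = 221
|YL|² = (29−21)² + (30−3)² = 64 + 729 = 793
Y is equidistant from D and F (both at squared distance 100), and every other site is strictly farther — so Y lies on the D–F Voronoi edge.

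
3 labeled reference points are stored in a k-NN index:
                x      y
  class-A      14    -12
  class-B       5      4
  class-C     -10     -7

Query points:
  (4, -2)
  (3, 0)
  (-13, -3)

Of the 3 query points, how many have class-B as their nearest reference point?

(4, -2) — d² to each: class-A:200, class-B:37, class-C:221 → nearest is class-B
(3, 0) — d² to each: class-A:265, class-B:20, class-C:218 → nearest is class-B
(-13, -3) — d² to each: class-A:810, class-B:373, class-C:25 → nearest is class-C
2 of the 3 points have class-B as nearest.

2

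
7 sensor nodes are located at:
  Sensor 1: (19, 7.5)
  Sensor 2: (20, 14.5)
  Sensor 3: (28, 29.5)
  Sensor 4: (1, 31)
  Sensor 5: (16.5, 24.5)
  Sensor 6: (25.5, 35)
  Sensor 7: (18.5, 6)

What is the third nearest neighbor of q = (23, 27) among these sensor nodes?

Compare squared distances (the ordering matches that of the actual distances):
d²(q, Sensor 1) = (23−19)² + (27−7.5)² = 16 + 380.25 = 396.25
d²(q, Sensor 2) = (23−20)² + (27−14.5)² = 9 + 156.25 = 165.25
d²(q, Sensor 3) = (23−28)² + (27−29.5)² = 25 + 6.25 = 31.25
d²(q, Sensor 4) = (23−1)² + (27−31)² = 484 + 16 = 500
d²(q, Sensor 5) = (23−16.5)² + (27−24.5)² = 42.25 + 6.25 = 48.5
d²(q, Sensor 6) = (23−25.5)² + (27−35)² = 6.25 + 64 = 70.25
d²(q, Sensor 7) = (23−18.5)² + (27−6)² = 20.25 + 441 = 461.25
Sorted ascending: Sensor 3, Sensor 5, Sensor 6, Sensor 2, … — the third-nearest is Sensor 6.

Sensor 6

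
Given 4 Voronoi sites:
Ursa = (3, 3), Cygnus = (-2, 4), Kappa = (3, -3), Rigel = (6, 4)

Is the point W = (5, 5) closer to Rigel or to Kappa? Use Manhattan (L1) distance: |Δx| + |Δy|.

d(W, Rigel) = |5−6| + |5−4| = 1 + 1 = 2
d(W, Kappa) = |5−3| + |5−(-3)| = 2 + 8 = 10
2 < 10, so Rigel is closer.

Rigel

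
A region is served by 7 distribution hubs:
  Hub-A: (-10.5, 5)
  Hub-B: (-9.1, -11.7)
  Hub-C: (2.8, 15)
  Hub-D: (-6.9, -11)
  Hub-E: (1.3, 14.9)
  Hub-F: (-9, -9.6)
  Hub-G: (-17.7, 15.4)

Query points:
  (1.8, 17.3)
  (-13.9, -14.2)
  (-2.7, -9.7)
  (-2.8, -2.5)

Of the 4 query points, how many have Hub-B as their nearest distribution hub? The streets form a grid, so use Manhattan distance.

1

(1.8, 17.3) — d to each: Hub-A:24.6, Hub-B:39.9, Hub-C:3.3, Hub-D:37, Hub-E:2.9, Hub-F:37.7, Hub-G:21.4 → nearest is Hub-E
(-13.9, -14.2) — d to each: Hub-A:22.6, Hub-B:7.3, Hub-C:45.9, Hub-D:10.2, Hub-E:44.3, Hub-F:9.5, Hub-G:33.4 → nearest is Hub-B
(-2.7, -9.7) — d to each: Hub-A:22.5, Hub-B:8.4, Hub-C:30.2, Hub-D:5.5, Hub-E:28.6, Hub-F:6.4, Hub-G:40.1 → nearest is Hub-D
(-2.8, -2.5) — d to each: Hub-A:15.2, Hub-B:15.5, Hub-C:23.1, Hub-D:12.6, Hub-E:21.5, Hub-F:13.3, Hub-G:32.8 → nearest is Hub-D
1 of the 4 points has Hub-B as nearest.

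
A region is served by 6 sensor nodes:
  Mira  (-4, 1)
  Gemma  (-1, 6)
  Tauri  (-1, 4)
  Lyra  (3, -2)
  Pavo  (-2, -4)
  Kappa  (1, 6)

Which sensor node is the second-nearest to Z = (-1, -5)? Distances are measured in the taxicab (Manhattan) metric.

Lyra

d(Z, Mira) = |-1−(-4)| + |-5−1| = 3 + 6 = 9
d(Z, Gemma) = |-1−(-1)| + |-5−6| = 0 + 11 = 11
d(Z, Tauri) = |-1−(-1)| + |-5−4| = 0 + 9 = 9
d(Z, Lyra) = |-1−3| + |-5−(-2)| = 4 + 3 = 7
d(Z, Pavo) = |-1−(-2)| + |-5−(-4)| = 1 + 1 = 2
d(Z, Kappa) = |-1−1| + |-5−6| = 2 + 11 = 13
Sorted ascending: Pavo, Lyra, Mira, … — the second-nearest is Lyra.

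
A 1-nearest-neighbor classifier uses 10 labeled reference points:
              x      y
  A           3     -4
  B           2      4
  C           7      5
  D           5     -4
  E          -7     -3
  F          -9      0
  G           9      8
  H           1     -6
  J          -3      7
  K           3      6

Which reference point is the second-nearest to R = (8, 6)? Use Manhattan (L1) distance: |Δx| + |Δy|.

G

d(R,A) = |8−3| + |6−(-4)| = 5 + 10 = 15
d(R,B) = |8−2| + |6−4| = 6 + 2 = 8
d(R,C) = |8−7| + |6−5| = 1 + 1 = 2
d(R,D) = |8−5| + |6−(-4)| = 3 + 10 = 13
d(R,E) = |8−(-7)| + |6−(-3)| = 15 + 9 = 24
d(R,F) = |8−(-9)| + |6−0| = 17 + 6 = 23
d(R,G) = |8−9| + |6−8| = 1 + 2 = 3
d(R,H) = |8−1| + |6−(-6)| = 7 + 12 = 19
d(R,J) = |8−(-3)| + |6−7| = 11 + 1 = 12
d(R,K) = |8−3| + |6−6| = 5 + 0 = 5
Sorted ascending: C, G, K, … — the second-nearest is G.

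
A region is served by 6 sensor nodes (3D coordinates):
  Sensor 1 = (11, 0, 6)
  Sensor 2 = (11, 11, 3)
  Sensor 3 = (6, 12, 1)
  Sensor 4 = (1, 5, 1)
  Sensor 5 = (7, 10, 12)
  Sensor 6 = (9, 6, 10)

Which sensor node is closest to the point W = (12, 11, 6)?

Compare squared distances (the ordering matches that of the actual distances):
d²(W, Sensor 1) = (12−11)² + (11−0)² + (6−6)² = 1 + 121 + 0 = 122
d²(W, Sensor 2) = (12−11)² + (11−11)² + (6−3)² = 1 + 0 + 9 = 10
d²(W, Sensor 3) = (12−6)² + (11−12)² + (6−1)² = 36 + 1 + 25 = 62
d²(W, Sensor 4) = (12−1)² + (11−5)² + (6−1)² = 121 + 36 + 25 = 182
d²(W, Sensor 5) = (12−7)² + (11−10)² + (6−12)² = 25 + 1 + 36 = 62
d²(W, Sensor 6) = (12−9)² + (11−6)² + (6−10)² = 9 + 25 + 16 = 50
The smallest is to Sensor 2, so W lies in the Voronoi region of Sensor 2.

Sensor 2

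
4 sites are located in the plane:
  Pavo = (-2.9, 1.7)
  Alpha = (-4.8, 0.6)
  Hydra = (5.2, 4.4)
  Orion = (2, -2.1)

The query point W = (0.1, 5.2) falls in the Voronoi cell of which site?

Pavo

Since √ is increasing, it suffices to compare squared distances:
d²(W, Pavo) = (0.1−(-2.9))² + (5.2−1.7)² = 9 + 12.25 = 21.25
d²(W, Alpha) = (0.1−(-4.8))² + (5.2−0.6)² = 24.01 + 21.16 = 45.17
d²(W, Hydra) = (0.1−5.2)² + (5.2−4.4)² = 26.01 + 0.64 = 26.65
d²(W, Orion) = (0.1−2)² + (5.2−(-2.1))² = 3.61 + 53.29 = 56.9
The smallest is to Pavo, so W lies in the Voronoi region of Pavo.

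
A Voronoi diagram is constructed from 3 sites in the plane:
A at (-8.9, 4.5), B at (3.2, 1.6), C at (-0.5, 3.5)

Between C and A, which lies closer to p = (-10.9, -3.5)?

A

Compare squared distances:
|pC|² = (-10.9−(-0.5))² + (-3.5−3.5)² = 108.16 + 49 = 157.16
|pA|² = (-10.9−(-8.9))² + (-3.5−4.5)² = 4 + 64 = 68
157.16 > 68, so A is closer.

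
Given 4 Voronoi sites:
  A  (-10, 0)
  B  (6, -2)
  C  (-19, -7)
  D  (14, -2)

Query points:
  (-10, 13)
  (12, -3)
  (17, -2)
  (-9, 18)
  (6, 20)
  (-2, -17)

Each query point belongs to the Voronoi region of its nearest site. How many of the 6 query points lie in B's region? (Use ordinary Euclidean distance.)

(-10, 13) — d² to each: A:169, B:481, C:481, D:801 → nearest is A
(12, -3) — d² to each: A:493, B:37, C:977, D:5 → nearest is D
(17, -2) — d² to each: A:733, B:121, C:1321, D:9 → nearest is D
(-9, 18) — d² to each: A:325, B:625, C:725, D:929 → nearest is A
(6, 20) — d² to each: A:656, B:484, C:1354, D:548 → nearest is B
(-2, -17) — d² to each: A:353, B:289, C:389, D:481 → nearest is B
2 of the 6 points have B as nearest.

2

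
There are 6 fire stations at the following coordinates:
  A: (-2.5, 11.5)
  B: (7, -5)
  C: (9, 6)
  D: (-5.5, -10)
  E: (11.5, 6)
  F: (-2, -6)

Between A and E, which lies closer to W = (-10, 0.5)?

A

Compare squared distances:
|WA|² = (-10−(-2.5))² + (0.5−11.5)² = 56.25 + 121 = 177.25
|WE|² = (-10−11.5)² + (0.5−6)² = 462.25 + 30.25 = 492.5
177.25 < 492.5, so A is closer.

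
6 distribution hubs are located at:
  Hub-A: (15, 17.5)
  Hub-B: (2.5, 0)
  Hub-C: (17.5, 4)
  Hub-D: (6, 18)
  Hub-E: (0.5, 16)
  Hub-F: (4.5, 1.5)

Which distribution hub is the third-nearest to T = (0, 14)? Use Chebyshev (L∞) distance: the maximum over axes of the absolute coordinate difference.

d(T, Hub-A) = max(15, 3.5) = 15
d(T, Hub-B) = max(2.5, 14) = 14
d(T, Hub-C) = max(17.5, 10) = 17.5
d(T, Hub-D) = max(6, 4) = 6
d(T, Hub-E) = max(0.5, 2) = 2
d(T, Hub-F) = max(4.5, 12.5) = 12.5
Sorted ascending: Hub-E, Hub-D, Hub-F, Hub-B, … — the third-nearest is Hub-F.

Hub-F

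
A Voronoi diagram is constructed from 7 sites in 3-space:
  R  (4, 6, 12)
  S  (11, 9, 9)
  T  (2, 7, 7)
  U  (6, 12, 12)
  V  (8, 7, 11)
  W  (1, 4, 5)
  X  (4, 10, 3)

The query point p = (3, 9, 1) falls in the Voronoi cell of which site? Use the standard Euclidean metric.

X

Squared Euclidean distances:
|pR|² = (3−4)² + (9−6)² + (1−12)² = 1 + 9 + 121 = 131
|pS|² = (3−11)² + (9−9)² + (1−9)² = 64 + 0 + 64 = 128
|pT|² = (3−2)² + (9−7)² + (1−7)² = 1 + 4 + 36 = 41
|pU|² = (3−6)² + (9−12)² + (1−12)² = 9 + 9 + 121 = 139
|pV|² = (3−8)² + (9−7)² + (1−11)² = 25 + 4 + 100 = 129
|pW|² = (3−1)² + (9−4)² + (1−5)² = 4 + 25 + 16 = 45
|pX|² = (3−4)² + (9−10)² + (1−3)² = 1 + 1 + 4 = 6
X is nearest.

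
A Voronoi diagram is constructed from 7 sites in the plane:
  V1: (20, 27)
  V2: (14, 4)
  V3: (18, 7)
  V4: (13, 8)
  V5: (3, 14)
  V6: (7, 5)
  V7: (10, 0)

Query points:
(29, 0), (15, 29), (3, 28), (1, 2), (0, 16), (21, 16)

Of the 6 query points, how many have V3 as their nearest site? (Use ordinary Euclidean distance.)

(29, 0) — d² to each: V1:810, V2:241, V3:170, V4:320, V5:872, V6:509, V7:361 → nearest is V3
(15, 29) — d² to each: V1:29, V2:626, V3:493, V4:445, V5:369, V6:640, V7:866 → nearest is V1
(3, 28) — d² to each: V1:290, V2:697, V3:666, V4:500, V5:196, V6:545, V7:833 → nearest is V5
(1, 2) — d² to each: V1:986, V2:173, V3:314, V4:180, V5:148, V6:45, V7:85 → nearest is V6
(0, 16) — d² to each: V1:521, V2:340, V3:405, V4:233, V5:13, V6:170, V7:356 → nearest is V5
(21, 16) — d² to each: V1:122, V2:193, V3:90, V4:128, V5:328, V6:317, V7:377 → nearest is V3
2 of the 6 points have V3 as nearest.

2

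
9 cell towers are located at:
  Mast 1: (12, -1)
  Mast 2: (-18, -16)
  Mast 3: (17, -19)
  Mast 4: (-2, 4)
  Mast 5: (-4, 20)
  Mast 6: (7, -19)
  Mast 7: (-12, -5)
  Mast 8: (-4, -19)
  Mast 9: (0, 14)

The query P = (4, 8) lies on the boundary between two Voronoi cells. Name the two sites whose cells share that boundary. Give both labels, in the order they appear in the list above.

Squared distances from P to each site:
d²(P, Mast 1) = (4−12)² + (8−(-1))² = 64 + 81 = 145
d²(P, Mast 2) = (4−(-18))² + (8−(-16))² = 484 + 576 = 1060
d²(P, Mast 3) = (4−17)² + (8−(-19))² = 169 + 729 = 898
d²(P, Mast 4) = (4−(-2))² + (8−4)² = 36 + 16 = 52
d²(P, Mast 5) = (4−(-4))² + (8−20)² = 64 + 144 = 208
d²(P, Mast 6) = (4−7)² + (8−(-19))² = 9 + 729 = 738
d²(P, Mast 7) = (4−(-12))² + (8−(-5))² = 256 + 169 = 425
d²(P, Mast 8) = (4−(-4))² + (8−(-19))² = 64 + 729 = 793
d²(P, Mast 9) = (4−0)² + (8−14)² = 16 + 36 = 52
P is equidistant from Mast 4 and Mast 9 (both at squared distance 52), and every other site is strictly farther — so P lies on the Mast 4–Mast 9 Voronoi edge.

Mast 4 and Mast 9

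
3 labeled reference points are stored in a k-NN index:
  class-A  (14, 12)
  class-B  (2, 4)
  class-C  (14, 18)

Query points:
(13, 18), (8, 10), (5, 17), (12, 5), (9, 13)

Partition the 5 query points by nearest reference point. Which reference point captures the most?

class-A

(13, 18) — d² to each: class-A:37, class-B:317, class-C:1 → nearest is class-C
(8, 10) — d² to each: class-A:40, class-B:72, class-C:100 → nearest is class-A
(5, 17) — d² to each: class-A:106, class-B:178, class-C:82 → nearest is class-C
(12, 5) — d² to each: class-A:53, class-B:101, class-C:173 → nearest is class-A
(9, 13) — d² to each: class-A:26, class-B:130, class-C:50 → nearest is class-A
Tally — class-A:3, class-C:2. class-A captures the most (3).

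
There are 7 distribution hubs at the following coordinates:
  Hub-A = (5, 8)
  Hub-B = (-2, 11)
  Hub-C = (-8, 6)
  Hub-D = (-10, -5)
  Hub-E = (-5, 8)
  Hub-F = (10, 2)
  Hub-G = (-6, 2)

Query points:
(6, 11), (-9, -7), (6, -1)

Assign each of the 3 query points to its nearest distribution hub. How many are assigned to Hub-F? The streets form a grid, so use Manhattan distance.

(6, 11) — d to each: Hub-A:4, Hub-B:8, Hub-C:19, Hub-D:32, Hub-E:14, Hub-F:13, Hub-G:21 → nearest is Hub-A
(-9, -7) — d to each: Hub-A:29, Hub-B:25, Hub-C:14, Hub-D:3, Hub-E:19, Hub-F:28, Hub-G:12 → nearest is Hub-D
(6, -1) — d to each: Hub-A:10, Hub-B:20, Hub-C:21, Hub-D:20, Hub-E:20, Hub-F:7, Hub-G:15 → nearest is Hub-F
1 of the 3 points has Hub-F as nearest.

1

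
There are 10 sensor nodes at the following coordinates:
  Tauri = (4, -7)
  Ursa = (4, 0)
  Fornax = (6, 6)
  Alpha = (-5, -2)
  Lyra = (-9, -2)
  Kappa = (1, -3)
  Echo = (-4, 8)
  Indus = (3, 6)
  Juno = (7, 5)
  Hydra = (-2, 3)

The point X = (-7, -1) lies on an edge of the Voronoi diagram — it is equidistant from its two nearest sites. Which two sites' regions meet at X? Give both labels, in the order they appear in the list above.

Alpha and Lyra

Squared distances from X to each site:
d²(X, Tauri) = 121 + 36 = 157
d²(X, Ursa) = 121 + 1 = 122
d²(X, Fornax) = 169 + 49 = 218
d²(X, Alpha) = 4 + 1 = 5
d²(X, Lyra) = 4 + 1 = 5
d²(X, Kappa) = 64 + 4 = 68
d²(X, Echo) = 9 + 81 = 90
d²(X, Indus) = 100 + 49 = 149
d²(X, Juno) = 196 + 36 = 232
d²(X, Hydra) = 25 + 16 = 41
X is equidistant from Alpha and Lyra (both at squared distance 5), and every other site is strictly farther — so X lies on the Alpha–Lyra Voronoi edge.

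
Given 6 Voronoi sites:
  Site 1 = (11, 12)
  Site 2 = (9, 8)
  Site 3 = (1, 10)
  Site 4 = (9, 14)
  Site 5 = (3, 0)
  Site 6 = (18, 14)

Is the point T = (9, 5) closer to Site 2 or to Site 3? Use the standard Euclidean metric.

Site 2

Compare squared distances:
d²(T, Site 2) = (9−9)² + (5−8)² = 0 + 9 = 9
d²(T, Site 3) = (9−1)² + (5−10)² = 64 + 25 = 89
9 < 89, so Site 2 is closer.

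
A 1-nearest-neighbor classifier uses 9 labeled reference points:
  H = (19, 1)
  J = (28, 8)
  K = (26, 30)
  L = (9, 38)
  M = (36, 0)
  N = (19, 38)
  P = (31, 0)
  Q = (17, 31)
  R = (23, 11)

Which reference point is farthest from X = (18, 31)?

Squared Euclidean distances:
|XH|² = 1 + 900 = 901
|XJ|² = 100 + 529 = 629
|XK|² = 64 + 1 = 65
|XL|² = 81 + 49 = 130
|XM|² = 324 + 961 = 1285
|XN|² = 1 + 49 = 50
|XP|² = 169 + 961 = 1130
|XQ|² = 1 + 0 = 1
|XR|² = 25 + 400 = 425
The largest is to M.

M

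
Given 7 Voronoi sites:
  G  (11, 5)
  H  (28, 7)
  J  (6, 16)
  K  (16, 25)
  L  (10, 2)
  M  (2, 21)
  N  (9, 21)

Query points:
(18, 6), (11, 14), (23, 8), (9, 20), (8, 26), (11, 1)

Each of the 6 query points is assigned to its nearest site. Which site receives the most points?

(18, 6) — d² to each: G:50, H:101, J:244, K:365, L:80, M:481, N:306 → nearest is G
(11, 14) — d² to each: G:81, H:338, J:29, K:146, L:145, M:130, N:53 → nearest is J
(23, 8) — d² to each: G:153, H:26, J:353, K:338, L:205, M:610, N:365 → nearest is H
(9, 20) — d² to each: G:229, H:530, J:25, K:74, L:325, M:50, N:1 → nearest is N
(8, 26) — d² to each: G:450, H:761, J:104, K:65, L:580, M:61, N:26 → nearest is N
(11, 1) — d² to each: G:16, H:325, J:250, K:601, L:2, M:481, N:404 → nearest is L
Tally — G:1, H:1, J:1, L:1, N:2. N captures the most (2).

N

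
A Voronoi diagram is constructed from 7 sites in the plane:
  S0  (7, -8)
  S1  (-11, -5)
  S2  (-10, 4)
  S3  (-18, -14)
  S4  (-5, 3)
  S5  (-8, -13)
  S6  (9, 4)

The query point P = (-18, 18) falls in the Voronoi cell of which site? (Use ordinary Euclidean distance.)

S2

Squared Euclidean distances:
|PS0|² = (-18−7)² + (18−(-8))² = 625 + 676 = 1301
|PS1|² = (-18−(-11))² + (18−(-5))² = 49 + 529 = 578
|PS2|² = (-18−(-10))² + (18−4)² = 64 + 196 = 260
|PS3|² = (-18−(-18))² + (18−(-14))² = 0 + 1024 = 1024
|PS4|² = (-18−(-5))² + (18−3)² = 169 + 225 = 394
|PS5|² = (-18−(-8))² + (18−(-13))² = 100 + 961 = 1061
|PS6|² = (-18−9)² + (18−4)² = 729 + 196 = 925
The smallest is to S2, so P lies in the Voronoi region of S2.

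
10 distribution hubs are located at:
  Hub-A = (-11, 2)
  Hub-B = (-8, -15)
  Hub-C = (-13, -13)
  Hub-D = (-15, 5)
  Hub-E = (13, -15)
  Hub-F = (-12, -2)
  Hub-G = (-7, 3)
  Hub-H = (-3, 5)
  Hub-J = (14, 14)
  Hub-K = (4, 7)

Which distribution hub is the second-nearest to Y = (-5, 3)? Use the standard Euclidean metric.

Hub-H

Compare squared distances (the ordering matches that of the actual distances):
d²(Y, Hub-A) = (-5−(-11))² + (3−2)² = 36 + 1 = 37
d²(Y, Hub-B) = (-5−(-8))² + (3−(-15))² = 9 + 324 = 333
d²(Y, Hub-C) = (-5−(-13))² + (3−(-13))² = 64 + 256 = 320
d²(Y, Hub-D) = (-5−(-15))² + (3−5)² = 100 + 4 = 104
d²(Y, Hub-E) = (-5−13)² + (3−(-15))² = 324 + 324 = 648
d²(Y, Hub-F) = (-5−(-12))² + (3−(-2))² = 49 + 25 = 74
d²(Y, Hub-G) = (-5−(-7))² + (3−3)² = 4 + 0 = 4
d²(Y, Hub-H) = (-5−(-3))² + (3−5)² = 4 + 4 = 8
d²(Y, Hub-J) = (-5−14)² + (3−14)² = 361 + 121 = 482
d²(Y, Hub-K) = (-5−4)² + (3−7)² = 81 + 16 = 97
Sorted ascending: Hub-G, Hub-H, Hub-A, … — the second-nearest is Hub-H.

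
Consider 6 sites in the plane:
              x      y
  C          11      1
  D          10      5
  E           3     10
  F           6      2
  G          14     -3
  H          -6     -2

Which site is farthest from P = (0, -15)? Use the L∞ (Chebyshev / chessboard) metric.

d(P,C) = max(11, 16) = 16
d(P,D) = max(10, 20) = 20
d(P,E) = max(3, 25) = 25
d(P,F) = max(6, 17) = 17
d(P,G) = max(14, 12) = 14
d(P,H) = max(6, 13) = 13
The largest is to E.

E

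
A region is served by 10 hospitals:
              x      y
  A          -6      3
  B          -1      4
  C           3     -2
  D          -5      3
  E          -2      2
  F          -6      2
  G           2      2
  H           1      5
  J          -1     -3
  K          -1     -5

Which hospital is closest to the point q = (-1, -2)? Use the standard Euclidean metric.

Compare squared distances (the ordering matches that of the actual distances):
|qA|² = (-1−(-6))² + (-2−3)² = 25 + 25 = 50
|qB|² = (-1−(-1))² + (-2−4)² = 0 + 36 = 36
|qC|² = (-1−3)² + (-2−(-2))² = 16 + 0 = 16
|qD|² = (-1−(-5))² + (-2−3)² = 16 + 25 = 41
|qE|² = (-1−(-2))² + (-2−2)² = 1 + 16 = 17
|qF|² = (-1−(-6))² + (-2−2)² = 25 + 16 = 41
|qG|² = (-1−2)² + (-2−2)² = 9 + 16 = 25
|qH|² = (-1−1)² + (-2−5)² = 4 + 49 = 53
|qJ|² = (-1−(-1))² + (-2−(-3))² = 0 + 1 = 1
|qK|² = (-1−(-1))² + (-2−(-5))² = 0 + 9 = 9
The smallest is to J, so q lies in the Voronoi region of J.

J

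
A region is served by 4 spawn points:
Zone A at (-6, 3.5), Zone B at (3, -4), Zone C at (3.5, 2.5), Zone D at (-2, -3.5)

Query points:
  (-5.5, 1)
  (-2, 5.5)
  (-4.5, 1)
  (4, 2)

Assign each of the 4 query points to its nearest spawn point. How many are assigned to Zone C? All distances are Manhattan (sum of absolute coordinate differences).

1

(-5.5, 1) — d to each: Zone A:3, Zone B:13.5, Zone C:10.5, Zone D:8 → nearest is Zone A
(-2, 5.5) — d to each: Zone A:6, Zone B:14.5, Zone C:8.5, Zone D:9 → nearest is Zone A
(-4.5, 1) — d to each: Zone A:4, Zone B:12.5, Zone C:9.5, Zone D:7 → nearest is Zone A
(4, 2) — d to each: Zone A:11.5, Zone B:7, Zone C:1, Zone D:11.5 → nearest is Zone C
1 of the 4 points has Zone C as nearest.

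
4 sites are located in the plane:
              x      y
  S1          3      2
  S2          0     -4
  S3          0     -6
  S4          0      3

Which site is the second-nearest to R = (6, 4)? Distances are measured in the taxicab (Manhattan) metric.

S4

d(R,S1) = |6−3| + |4−2| = 3 + 2 = 5
d(R,S2) = |6−0| + |4−(-4)| = 6 + 8 = 14
d(R,S3) = |6−0| + |4−(-6)| = 6 + 10 = 16
d(R,S4) = |6−0| + |4−3| = 6 + 1 = 7
Sorted ascending: S1, S4, S2, … — the second-nearest is S4.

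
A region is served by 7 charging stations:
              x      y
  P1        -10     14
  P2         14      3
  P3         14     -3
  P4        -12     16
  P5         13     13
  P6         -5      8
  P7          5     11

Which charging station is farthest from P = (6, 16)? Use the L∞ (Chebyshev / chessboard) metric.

P3

d(P,P1) = max(16, 2) = 16
d(P,P2) = max(8, 13) = 13
d(P,P3) = max(8, 19) = 19
d(P,P4) = max(18, 0) = 18
d(P,P5) = max(7, 3) = 7
d(P,P6) = max(11, 8) = 11
d(P,P7) = max(1, 5) = 5
The largest is to P3.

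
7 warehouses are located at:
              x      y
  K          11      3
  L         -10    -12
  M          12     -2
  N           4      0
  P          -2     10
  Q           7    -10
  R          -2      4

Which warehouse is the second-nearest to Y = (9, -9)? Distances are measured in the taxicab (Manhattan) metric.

M

d(Y,K) = |9−11| + |-9−3| = 2 + 12 = 14
d(Y,L) = |9−(-10)| + |-9−(-12)| = 19 + 3 = 22
d(Y,M) = |9−12| + |-9−(-2)| = 3 + 7 = 10
d(Y,N) = |9−4| + |-9−0| = 5 + 9 = 14
d(Y,P) = |9−(-2)| + |-9−10| = 11 + 19 = 30
d(Y,Q) = |9−7| + |-9−(-10)| = 2 + 1 = 3
d(Y,R) = |9−(-2)| + |-9−4| = 11 + 13 = 24
Sorted ascending: Q, M, K, … — the second-nearest is M.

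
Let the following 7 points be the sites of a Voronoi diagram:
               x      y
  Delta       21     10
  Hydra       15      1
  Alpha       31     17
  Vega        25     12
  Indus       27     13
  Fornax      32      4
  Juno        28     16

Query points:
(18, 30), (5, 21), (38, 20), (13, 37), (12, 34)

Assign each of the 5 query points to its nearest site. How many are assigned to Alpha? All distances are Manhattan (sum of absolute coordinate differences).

1

(18, 30) — d to each: Delta:23, Hydra:32, Alpha:26, Vega:25, Indus:26, Fornax:40, Juno:24 → nearest is Delta
(5, 21) — d to each: Delta:27, Hydra:30, Alpha:30, Vega:29, Indus:30, Fornax:44, Juno:28 → nearest is Delta
(38, 20) — d to each: Delta:27, Hydra:42, Alpha:10, Vega:21, Indus:18, Fornax:22, Juno:14 → nearest is Alpha
(13, 37) — d to each: Delta:35, Hydra:38, Alpha:38, Vega:37, Indus:38, Fornax:52, Juno:36 → nearest is Delta
(12, 34) — d to each: Delta:33, Hydra:36, Alpha:36, Vega:35, Indus:36, Fornax:50, Juno:34 → nearest is Delta
1 of the 5 points has Alpha as nearest.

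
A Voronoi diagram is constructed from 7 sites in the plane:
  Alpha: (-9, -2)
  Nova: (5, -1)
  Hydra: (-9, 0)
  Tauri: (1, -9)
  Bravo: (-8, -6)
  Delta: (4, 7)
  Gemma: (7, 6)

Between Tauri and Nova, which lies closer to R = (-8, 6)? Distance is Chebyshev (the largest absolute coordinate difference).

d(R, Tauri) = max(9, 15) = 15
d(R, Nova) = max(13, 7) = 13
15 > 13, so Nova is closer.

Nova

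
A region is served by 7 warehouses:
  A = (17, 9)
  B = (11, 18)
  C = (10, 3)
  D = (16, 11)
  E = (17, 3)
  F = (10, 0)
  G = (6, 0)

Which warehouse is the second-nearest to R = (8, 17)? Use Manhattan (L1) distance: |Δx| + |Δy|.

D

d(R,A) = |8−17| + |17−9| = 9 + 8 = 17
d(R,B) = |8−11| + |17−18| = 3 + 1 = 4
d(R,C) = |8−10| + |17−3| = 2 + 14 = 16
d(R,D) = |8−16| + |17−11| = 8 + 6 = 14
d(R,E) = |8−17| + |17−3| = 9 + 14 = 23
d(R,F) = |8−10| + |17−0| = 2 + 17 = 19
d(R,G) = |8−6| + |17−0| = 2 + 17 = 19
Sorted ascending: B, D, C, … — the second-nearest is D.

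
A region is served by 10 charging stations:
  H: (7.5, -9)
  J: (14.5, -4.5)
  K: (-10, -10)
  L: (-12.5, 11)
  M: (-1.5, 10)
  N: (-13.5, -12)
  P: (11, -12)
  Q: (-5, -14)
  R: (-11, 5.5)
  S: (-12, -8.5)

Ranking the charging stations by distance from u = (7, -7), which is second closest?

P

Since √ is increasing, it suffices to compare squared distances:
|uH|² = (7−7.5)² + (-7−(-9))² = 0.25 + 4 = 4.25
|uJ|² = (7−14.5)² + (-7−(-4.5))² = 56.25 + 6.25 = 62.5
|uK|² = (7−(-10))² + (-7−(-10))² = 289 + 9 = 298
|uL|² = (7−(-12.5))² + (-7−11)² = 380.25 + 324 = 704.25
|uM|² = (7−(-1.5))² + (-7−10)² = 72.25 + 289 = 361.25
|uN|² = (7−(-13.5))² + (-7−(-12))² = 420.25 + 25 = 445.25
|uP|² = (7−11)² + (-7−(-12))² = 16 + 25 = 41
|uQ|² = (7−(-5))² + (-7−(-14))² = 144 + 49 = 193
|uR|² = (7−(-11))² + (-7−5.5)² = 324 + 156.25 = 480.25
|uS|² = (7−(-12))² + (-7−(-8.5))² = 361 + 2.25 = 363.25
Sorted ascending: H, P, J, … — the second-nearest is P.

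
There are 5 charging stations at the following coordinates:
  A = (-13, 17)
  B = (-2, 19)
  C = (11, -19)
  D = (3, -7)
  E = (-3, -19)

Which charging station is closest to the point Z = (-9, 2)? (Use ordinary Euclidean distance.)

Squared Euclidean distances:
|ZA|² = (-9−(-13))² + (2−17)² = 16 + 225 = 241
|ZB|² = (-9−(-2))² + (2−19)² = 49 + 289 = 338
|ZC|² = (-9−11)² + (2−(-19))² = 400 + 441 = 841
|ZD|² = (-9−3)² + (2−(-7))² = 144 + 81 = 225
|ZE|² = (-9−(-3))² + (2−(-19))² = 36 + 441 = 477
The smallest is to D, so Z lies in the Voronoi region of D.

D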